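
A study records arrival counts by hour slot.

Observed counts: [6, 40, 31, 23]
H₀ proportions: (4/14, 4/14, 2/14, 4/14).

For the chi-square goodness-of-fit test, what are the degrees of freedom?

df = k − 1 = 4 − 1 = 3

degrees of freedom = 3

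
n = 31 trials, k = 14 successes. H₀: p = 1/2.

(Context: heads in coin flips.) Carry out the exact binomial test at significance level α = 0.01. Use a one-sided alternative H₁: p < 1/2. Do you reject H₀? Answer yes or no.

reject H₀: no

Exact binomial: n=31, k=14, p₀=1/2=0.5000
P(X≤14) from Σ C(n,i)·p₀^i·(1−p₀)^(n−i)
p-value (one-sided, H₁ less) = 0.36005
At α=0.01: p ≥ α → fail to reject H₀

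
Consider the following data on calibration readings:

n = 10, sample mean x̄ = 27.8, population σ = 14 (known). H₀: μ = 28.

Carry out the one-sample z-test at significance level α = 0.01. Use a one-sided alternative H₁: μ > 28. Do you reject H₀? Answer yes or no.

SE = σ/√n = 14/√10 = 4.4272
z = (x̄−μ₀)/SE = (27.8−28)/4.4272 = -0.0452
p-value (one-sided, H₁ greater) = 0.51802
At α=0.01: p ≥ α → fail to reject H₀

reject H₀: no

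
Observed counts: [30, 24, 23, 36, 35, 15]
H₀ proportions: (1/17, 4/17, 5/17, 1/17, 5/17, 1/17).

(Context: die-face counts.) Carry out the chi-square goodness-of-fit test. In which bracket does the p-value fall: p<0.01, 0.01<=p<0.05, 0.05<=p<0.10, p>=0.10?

p-value bracket: p<0.01

n = 163; E_i = n·p_i = [9.59, 38.35, 47.94, 9.59, 47.94, 9.59]
χ² = (30−9.59)²/9.59 + (24−38.35)²/38.35 + (23−47.94)²/47.94 + (36−9.59)²/9.59 + (35−47.94)²/47.94 + (15−9.59)²/9.59 = 141.1018
df = 5
p-value (upper-tail) = 0.00000
→ bracket: p<0.01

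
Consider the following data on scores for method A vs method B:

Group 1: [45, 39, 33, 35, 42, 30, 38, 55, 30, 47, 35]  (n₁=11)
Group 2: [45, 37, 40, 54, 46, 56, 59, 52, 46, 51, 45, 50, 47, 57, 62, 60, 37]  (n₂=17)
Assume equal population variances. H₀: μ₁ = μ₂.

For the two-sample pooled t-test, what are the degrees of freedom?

df = n₁ + n₂ − 2 = 11 + 17 − 2 = 26

degrees of freedom = 26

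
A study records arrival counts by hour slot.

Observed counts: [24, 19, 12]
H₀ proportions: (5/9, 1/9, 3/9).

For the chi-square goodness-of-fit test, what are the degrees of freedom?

degrees of freedom = 2

df = k − 1 = 3 − 1 = 2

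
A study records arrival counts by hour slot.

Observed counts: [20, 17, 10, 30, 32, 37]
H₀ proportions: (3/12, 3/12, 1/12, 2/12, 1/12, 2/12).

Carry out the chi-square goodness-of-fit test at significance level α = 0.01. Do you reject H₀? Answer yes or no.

n = 146; E_i = n·p_i = [36.50, 36.50, 12.17, 24.33, 12.17, 24.33]
χ² = (20−36.50)²/36.50 + (17−36.50)²/36.50 + (10−12.17)²/12.17 + (30−24.33)²/24.33 + (32−12.17)²/12.17 + (37−24.33)²/24.33 = 58.5068
df = 5
p-value (upper-tail) = 0.00000
At α=0.01: p < α → reject H₀

reject H₀: yes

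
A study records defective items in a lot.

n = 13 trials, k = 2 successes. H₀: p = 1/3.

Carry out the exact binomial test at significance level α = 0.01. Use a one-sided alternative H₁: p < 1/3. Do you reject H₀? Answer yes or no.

reject H₀: no

Exact binomial: n=13, k=2, p₀=1/3=0.3333
P(X≤2) from Σ C(n,i)·p₀^i·(1−p₀)^(n−i)
p-value (one-sided, H₁ less) = 0.13873
At α=0.01: p ≥ α → fail to reject H₀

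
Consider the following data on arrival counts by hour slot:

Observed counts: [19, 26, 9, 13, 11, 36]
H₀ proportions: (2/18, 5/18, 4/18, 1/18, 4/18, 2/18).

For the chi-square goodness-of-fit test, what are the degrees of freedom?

degrees of freedom = 5

df = k − 1 = 6 − 1 = 5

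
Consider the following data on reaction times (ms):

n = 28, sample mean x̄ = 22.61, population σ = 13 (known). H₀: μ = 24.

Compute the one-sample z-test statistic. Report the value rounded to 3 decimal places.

SE = σ/√n = 13/√28 = 2.4568
z = (x̄−μ₀)/SE = (22.61−24)/2.4568 = -0.5658

test statistic = -0.566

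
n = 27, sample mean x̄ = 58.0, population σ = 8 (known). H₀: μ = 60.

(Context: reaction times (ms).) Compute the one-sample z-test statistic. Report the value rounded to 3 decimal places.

test statistic = -1.299

SE = σ/√n = 8/√27 = 1.5396
z = (x̄−μ₀)/SE = (58.0−60)/1.5396 = -1.2990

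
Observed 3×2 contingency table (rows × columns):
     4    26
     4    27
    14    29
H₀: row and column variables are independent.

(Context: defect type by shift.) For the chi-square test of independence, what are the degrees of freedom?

df = (r−1)(c−1) = (3−1)·(2−1) = 2

degrees of freedom = 2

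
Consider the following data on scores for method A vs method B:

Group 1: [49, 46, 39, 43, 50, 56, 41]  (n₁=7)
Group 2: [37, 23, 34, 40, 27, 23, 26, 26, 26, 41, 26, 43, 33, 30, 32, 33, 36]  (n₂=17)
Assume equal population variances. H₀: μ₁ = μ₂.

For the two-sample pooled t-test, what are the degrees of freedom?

df = n₁ + n₂ − 2 = 7 + 17 − 2 = 22

degrees of freedom = 22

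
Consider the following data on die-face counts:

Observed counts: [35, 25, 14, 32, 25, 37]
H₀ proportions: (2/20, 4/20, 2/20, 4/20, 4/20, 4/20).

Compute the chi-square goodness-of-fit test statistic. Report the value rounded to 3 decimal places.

n = 168; E_i = n·p_i = [16.80, 33.60, 16.80, 33.60, 33.60, 33.60]
χ² = (35−16.80)²/16.80 + (25−33.60)²/33.60 + (14−16.80)²/16.80 + (32−33.60)²/33.60 + (25−33.60)²/33.60 + (37−33.60)²/33.60 = 25.0060
df = 5

test statistic = 25.006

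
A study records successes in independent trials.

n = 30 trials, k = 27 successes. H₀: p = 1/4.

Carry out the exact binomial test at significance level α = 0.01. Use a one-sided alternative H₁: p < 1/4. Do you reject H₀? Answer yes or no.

reject H₀: no

Exact binomial: n=30, k=27, p₀=1/4=0.2500
P(X≤27) from Σ C(n,i)·p₀^i·(1−p₀)^(n−i)
p-value (one-sided, H₁ less) = 1.00000
At α=0.01: p ≥ α → fail to reject H₀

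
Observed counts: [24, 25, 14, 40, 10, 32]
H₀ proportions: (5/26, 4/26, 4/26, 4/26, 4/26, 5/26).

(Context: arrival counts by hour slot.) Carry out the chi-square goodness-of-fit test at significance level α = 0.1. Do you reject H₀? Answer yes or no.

reject H₀: yes

n = 145; E_i = n·p_i = [27.88, 22.31, 22.31, 22.31, 22.31, 27.88]
χ² = (24−27.88)²/27.88 + (25−22.31)²/22.31 + (14−22.31)²/22.31 + (40−22.31)²/22.31 + (10−22.31)²/22.31 + (32−27.88)²/27.88 = 25.3897
df = 5
p-value (upper-tail) = 0.00012
At α=0.1: p < α → reject H₀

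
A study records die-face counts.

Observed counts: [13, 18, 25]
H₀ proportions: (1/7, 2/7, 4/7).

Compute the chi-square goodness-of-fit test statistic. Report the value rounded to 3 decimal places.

test statistic = 4.906

n = 56; E_i = n·p_i = [8.00, 16.00, 32.00]
χ² = (13−8.00)²/8.00 + (18−16.00)²/16.00 + (25−32.00)²/32.00 = 4.9062
df = 2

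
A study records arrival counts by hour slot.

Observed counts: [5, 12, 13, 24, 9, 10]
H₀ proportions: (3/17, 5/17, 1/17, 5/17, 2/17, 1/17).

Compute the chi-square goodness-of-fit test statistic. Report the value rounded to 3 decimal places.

test statistic = 34.550

n = 73; E_i = n·p_i = [12.88, 21.47, 4.29, 21.47, 8.59, 4.29]
χ² = (5−12.88)²/12.88 + (12−21.47)²/21.47 + (13−4.29)²/4.29 + (24−21.47)²/21.47 + (9−8.59)²/8.59 + (10−4.29)²/4.29 = 34.5502
df = 5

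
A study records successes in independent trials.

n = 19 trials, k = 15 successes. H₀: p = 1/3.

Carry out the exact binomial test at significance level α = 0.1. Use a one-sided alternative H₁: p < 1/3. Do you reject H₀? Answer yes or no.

reject H₀: no

Exact binomial: n=19, k=15, p₀=1/3=0.3333
P(X≤15) from Σ C(n,i)·p₀^i·(1−p₀)^(n−i)
p-value (one-sided, H₁ less) = 0.99999
At α=0.1: p ≥ α → fail to reject H₀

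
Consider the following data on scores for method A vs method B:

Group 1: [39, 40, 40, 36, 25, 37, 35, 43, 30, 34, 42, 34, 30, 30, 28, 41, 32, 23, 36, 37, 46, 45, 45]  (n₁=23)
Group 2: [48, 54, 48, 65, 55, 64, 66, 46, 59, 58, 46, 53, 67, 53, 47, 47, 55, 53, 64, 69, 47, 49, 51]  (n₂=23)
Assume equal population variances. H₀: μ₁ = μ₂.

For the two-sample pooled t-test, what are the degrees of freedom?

df = n₁ + n₂ − 2 = 23 + 23 − 2 = 44

degrees of freedom = 44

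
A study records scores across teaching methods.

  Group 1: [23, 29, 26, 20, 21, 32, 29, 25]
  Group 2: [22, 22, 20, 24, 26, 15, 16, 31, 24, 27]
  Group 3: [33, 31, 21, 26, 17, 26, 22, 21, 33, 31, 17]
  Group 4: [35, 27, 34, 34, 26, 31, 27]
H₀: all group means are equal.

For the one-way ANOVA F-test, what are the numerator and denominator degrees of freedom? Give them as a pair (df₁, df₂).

k = 4 groups, N = 36 total
df = (k−1, N−k) = (4−1, 36−4) = (3, 32)

degrees of freedom = [3, 32]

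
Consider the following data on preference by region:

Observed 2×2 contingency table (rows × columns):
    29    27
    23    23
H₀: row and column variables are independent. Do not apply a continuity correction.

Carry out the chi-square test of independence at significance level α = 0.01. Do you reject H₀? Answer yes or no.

Row totals [56, 46], col totals [52, 50], n=102
χ² = (29−28.55)²/28.55 + (27−27.45)²/27.45 + (23−23.45)²/23.45 + (23−22.55)²/22.55 = 0.0322
df = 1
p-value (upper-tail) = 0.85753
At α=0.01: p ≥ α → fail to reject H₀

reject H₀: no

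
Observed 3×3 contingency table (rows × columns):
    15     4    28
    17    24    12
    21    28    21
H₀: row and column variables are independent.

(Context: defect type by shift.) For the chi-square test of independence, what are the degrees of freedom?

degrees of freedom = 4

df = (r−1)(c−1) = (3−1)·(3−1) = 4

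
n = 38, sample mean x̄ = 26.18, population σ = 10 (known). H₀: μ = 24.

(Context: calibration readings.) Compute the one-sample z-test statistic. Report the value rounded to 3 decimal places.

test statistic = 1.344

SE = σ/√n = 10/√38 = 1.6222
z = (x̄−μ₀)/SE = (26.18−24)/1.6222 = 1.3438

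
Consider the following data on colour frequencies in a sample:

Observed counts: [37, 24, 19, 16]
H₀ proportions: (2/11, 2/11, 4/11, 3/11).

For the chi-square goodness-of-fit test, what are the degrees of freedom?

degrees of freedom = 3

df = k − 1 = 4 − 1 = 3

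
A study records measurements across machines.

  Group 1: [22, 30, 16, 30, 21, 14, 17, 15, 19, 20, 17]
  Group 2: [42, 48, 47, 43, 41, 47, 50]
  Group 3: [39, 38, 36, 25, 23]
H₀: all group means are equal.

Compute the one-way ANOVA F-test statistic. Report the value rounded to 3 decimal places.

test statistic = 45.995

Group means [20.09, 45.43, 32.20], grand mean 30.435
SSB = Σnᵢ(x̄ᵢ−x̄)² = 2766.229; SSW = ΣΣ(x−x̄ᵢ)² = 601.423
MSB = 2766.229/2 = 1383.1144; MSW = 601.423/20 = 30.0712
F = MSB/MSW = 45.9947
df = (2, 20)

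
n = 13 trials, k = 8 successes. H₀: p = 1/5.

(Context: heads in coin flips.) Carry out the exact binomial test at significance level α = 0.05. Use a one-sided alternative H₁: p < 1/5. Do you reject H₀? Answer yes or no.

Exact binomial: n=13, k=8, p₀=1/5=0.2000
P(X≤8) from Σ C(n,i)·p₀^i·(1−p₀)^(n−i)
p-value (one-sided, H₁ less) = 0.99983
At α=0.05: p ≥ α → fail to reject H₀

reject H₀: no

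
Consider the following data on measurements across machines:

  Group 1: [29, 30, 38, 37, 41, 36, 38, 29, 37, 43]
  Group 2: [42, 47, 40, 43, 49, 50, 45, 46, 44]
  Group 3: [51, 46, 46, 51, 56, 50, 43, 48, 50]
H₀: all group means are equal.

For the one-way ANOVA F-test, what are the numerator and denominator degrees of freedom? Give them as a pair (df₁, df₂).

degrees of freedom = [2, 25]

k = 3 groups, N = 28 total
df = (k−1, N−k) = (3−1, 28−3) = (2, 25)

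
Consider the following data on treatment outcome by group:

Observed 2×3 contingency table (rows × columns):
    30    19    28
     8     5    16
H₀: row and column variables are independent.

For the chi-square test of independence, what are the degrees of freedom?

degrees of freedom = 2

df = (r−1)(c−1) = (2−1)·(3−1) = 2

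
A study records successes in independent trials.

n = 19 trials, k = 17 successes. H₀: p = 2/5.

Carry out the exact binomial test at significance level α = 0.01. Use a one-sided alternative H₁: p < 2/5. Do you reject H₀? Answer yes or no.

Exact binomial: n=19, k=17, p₀=2/5=0.4000
P(X≤17) from Σ C(n,i)·p₀^i·(1−p₀)^(n−i)
p-value (one-sided, H₁ less) = 1.00000
At α=0.01: p ≥ α → fail to reject H₀

reject H₀: no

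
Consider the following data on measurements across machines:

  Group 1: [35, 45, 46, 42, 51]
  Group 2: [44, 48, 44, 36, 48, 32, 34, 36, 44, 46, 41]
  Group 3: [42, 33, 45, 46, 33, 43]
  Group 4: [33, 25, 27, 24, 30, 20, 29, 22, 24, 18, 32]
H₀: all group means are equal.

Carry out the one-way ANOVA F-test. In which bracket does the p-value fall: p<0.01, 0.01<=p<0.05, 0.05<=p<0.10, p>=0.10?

p-value bracket: p<0.01

Group means [43.80, 41.18, 40.33, 25.82], grand mean 36.303
SSB = Σnᵢ(x̄ᵢ−x̄)² = 1849.564; SSW = ΣΣ(x−x̄ᵢ)² = 875.406
MSB = 1849.564/3 = 616.5212; MSW = 875.406/29 = 30.1864
F = MSB/MSW = 20.4238
df = (3, 29)
p-value (upper-tail) = 0.00000
→ bracket: p<0.01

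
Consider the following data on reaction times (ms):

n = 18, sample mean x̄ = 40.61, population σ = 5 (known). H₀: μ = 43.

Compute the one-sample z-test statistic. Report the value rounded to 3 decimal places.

test statistic = -2.028

SE = σ/√n = 5/√18 = 1.1785
z = (x̄−μ₀)/SE = (40.61−43)/1.1785 = -2.0280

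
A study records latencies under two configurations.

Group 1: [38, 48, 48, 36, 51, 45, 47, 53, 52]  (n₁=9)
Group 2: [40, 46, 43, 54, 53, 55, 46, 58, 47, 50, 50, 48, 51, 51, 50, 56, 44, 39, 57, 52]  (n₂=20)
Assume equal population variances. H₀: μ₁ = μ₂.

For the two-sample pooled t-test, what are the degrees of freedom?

degrees of freedom = 27

df = n₁ + n₂ − 2 = 9 + 20 − 2 = 27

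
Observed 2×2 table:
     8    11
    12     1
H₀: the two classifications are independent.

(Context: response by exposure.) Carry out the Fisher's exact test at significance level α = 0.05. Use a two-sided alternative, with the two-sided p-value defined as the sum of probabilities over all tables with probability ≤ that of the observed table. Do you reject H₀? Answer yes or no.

reject H₀: yes

Margins: r₁=19, r₂=13, c₁=20, c₂=12, n=32
p_obs = C(19,8)·C(13,12)/C(32,20); sum pmf over tables with pmf ≤ p_obs
p-value (two-sided) = 0.00787
At α=0.05: p < α → reject H₀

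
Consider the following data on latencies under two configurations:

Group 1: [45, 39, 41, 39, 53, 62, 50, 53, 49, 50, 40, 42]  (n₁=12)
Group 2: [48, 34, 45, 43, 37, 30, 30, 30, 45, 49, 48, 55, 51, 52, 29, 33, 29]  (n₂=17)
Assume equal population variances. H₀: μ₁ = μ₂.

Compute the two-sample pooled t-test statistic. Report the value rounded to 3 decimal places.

x̄₁=46.917, s₁=7.141, n₁=12
x̄₂=40.471, s₂=9.321, n₂=17
s_p² = [11·7.141² + 16·9.321²]/27 = 72.2649
SE = √(s_p²·(1/12+1/17)) = 3.2051
t = (46.917−40.471)/3.2051 = 2.0112
df = 27

test statistic = 2.011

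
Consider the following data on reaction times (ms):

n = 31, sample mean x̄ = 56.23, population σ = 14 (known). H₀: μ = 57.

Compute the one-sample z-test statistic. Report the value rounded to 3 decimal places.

test statistic = -0.306

SE = σ/√n = 14/√31 = 2.5145
z = (x̄−μ₀)/SE = (56.23−57)/2.5145 = -0.3062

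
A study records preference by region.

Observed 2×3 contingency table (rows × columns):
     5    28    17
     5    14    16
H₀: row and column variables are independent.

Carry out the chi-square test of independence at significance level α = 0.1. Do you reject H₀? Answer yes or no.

Row totals [50, 35], col totals [10, 42, 33], n=85
χ² = (5−5.88)²/5.88 + (28−24.71)²/24.71 + (17−19.41)²/19.41 + (5−4.12)²/4.12 + (14−17.29)²/17.29 + (16−13.59)²/13.59 = 2.1158
df = 2
p-value (upper-tail) = 0.34718
At α=0.1: p ≥ α → fail to reject H₀

reject H₀: no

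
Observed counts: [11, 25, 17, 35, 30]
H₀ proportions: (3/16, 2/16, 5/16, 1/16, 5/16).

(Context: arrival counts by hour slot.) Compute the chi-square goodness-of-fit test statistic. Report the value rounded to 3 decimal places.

n = 118; E_i = n·p_i = [22.12, 14.75, 36.88, 7.38, 36.88]
χ² = (11−22.12)²/22.12 + (25−14.75)²/14.75 + (17−36.88)²/36.88 + (35−7.38)²/7.38 + (30−36.88)²/36.88 = 128.1876
df = 4

test statistic = 128.188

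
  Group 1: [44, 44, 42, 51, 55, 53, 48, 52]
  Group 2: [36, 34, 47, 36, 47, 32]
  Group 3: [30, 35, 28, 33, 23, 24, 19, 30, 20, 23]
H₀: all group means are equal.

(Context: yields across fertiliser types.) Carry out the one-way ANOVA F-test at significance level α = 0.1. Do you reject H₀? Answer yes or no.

reject H₀: yes

Group means [48.62, 38.67, 26.50], grand mean 36.917
SSB = Σnᵢ(x̄ᵢ−x̄)² = 2200.125; SSW = ΣΣ(x−x̄ᵢ)² = 653.708
MSB = 2200.125/2 = 1100.0625; MSW = 653.708/21 = 31.1290
F = MSB/MSW = 35.3389
df = (2, 21)
p-value (upper-tail) = 0.00000
At α=0.1: p < α → reject H₀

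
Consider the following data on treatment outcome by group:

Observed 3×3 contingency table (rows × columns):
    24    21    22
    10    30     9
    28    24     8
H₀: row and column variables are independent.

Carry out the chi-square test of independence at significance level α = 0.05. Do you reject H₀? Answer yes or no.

Row totals [67, 49, 60], col totals [62, 75, 39], n=176
χ² = (24−23.60)²/23.60 + (21−28.55)²/28.55 + (22−14.85)²/14.85 + (10−17.26)²/17.26 + (30−20.88)²/20.88 + (9−10.86)²/10.86 + (28−21.14)²/21.14 + (24−25.57)²/25.57 + (8−13.30)²/13.30 = 17.2399
df = 4
p-value (upper-tail) = 0.00174
At α=0.05: p < α → reject H₀

reject H₀: yes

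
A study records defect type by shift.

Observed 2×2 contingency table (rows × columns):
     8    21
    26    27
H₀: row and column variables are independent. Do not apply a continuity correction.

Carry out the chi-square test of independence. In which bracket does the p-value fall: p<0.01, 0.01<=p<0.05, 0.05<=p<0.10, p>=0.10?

Row totals [29, 53], col totals [34, 48], n=82
χ² = (8−12.02)²/12.02 + (21−16.98)²/16.98 + (26−21.98)²/21.98 + (27−31.02)²/31.02 = 3.5600
df = 1
p-value (upper-tail) = 0.05919
→ bracket: 0.05<=p<0.10

p-value bracket: 0.05<=p<0.10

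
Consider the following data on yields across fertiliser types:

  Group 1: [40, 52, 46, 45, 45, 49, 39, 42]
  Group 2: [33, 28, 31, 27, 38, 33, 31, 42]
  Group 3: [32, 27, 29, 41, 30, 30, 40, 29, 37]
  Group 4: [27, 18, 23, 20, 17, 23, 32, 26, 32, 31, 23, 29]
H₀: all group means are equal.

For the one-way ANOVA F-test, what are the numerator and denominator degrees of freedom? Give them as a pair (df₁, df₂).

k = 4 groups, N = 37 total
df = (k−1, N−k) = (4−1, 37−4) = (3, 33)

degrees of freedom = [3, 33]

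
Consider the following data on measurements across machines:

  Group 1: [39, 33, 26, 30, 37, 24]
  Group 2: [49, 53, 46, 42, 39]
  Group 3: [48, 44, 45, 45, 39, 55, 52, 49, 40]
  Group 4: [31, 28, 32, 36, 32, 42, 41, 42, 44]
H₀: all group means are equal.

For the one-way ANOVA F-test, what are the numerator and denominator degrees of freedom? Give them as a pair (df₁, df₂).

k = 4 groups, N = 29 total
df = (k−1, N−k) = (4−1, 29−4) = (3, 25)

degrees of freedom = [3, 25]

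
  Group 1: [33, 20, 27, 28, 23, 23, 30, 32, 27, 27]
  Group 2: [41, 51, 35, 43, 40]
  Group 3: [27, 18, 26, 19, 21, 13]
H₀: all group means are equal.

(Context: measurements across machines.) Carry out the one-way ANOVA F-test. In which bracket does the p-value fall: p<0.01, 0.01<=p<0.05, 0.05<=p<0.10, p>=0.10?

Group means [27.00, 42.00, 20.67], grand mean 28.762
SSB = Σnᵢ(x̄ᵢ−x̄)² = 1300.476; SSW = ΣΣ(x−x̄ᵢ)² = 425.333
MSB = 1300.476/2 = 650.2381; MSW = 425.333/18 = 23.6296
F = MSB/MSW = 27.5179
df = (2, 18)
p-value (upper-tail) = 0.00000
→ bracket: p<0.01

p-value bracket: p<0.01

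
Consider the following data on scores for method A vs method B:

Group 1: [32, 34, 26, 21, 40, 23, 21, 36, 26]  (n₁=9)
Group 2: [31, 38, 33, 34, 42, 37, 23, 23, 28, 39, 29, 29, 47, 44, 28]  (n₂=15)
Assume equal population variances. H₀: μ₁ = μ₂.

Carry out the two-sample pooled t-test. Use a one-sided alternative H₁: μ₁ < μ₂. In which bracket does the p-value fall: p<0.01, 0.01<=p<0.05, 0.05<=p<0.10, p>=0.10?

p-value bracket: 0.05<=p<0.10

x̄₁=28.778, s₁=6.942, n₁=9
x̄₂=33.667, s₂=7.345, n₂=15
s_p² = [8·6.942² + 14·7.345²]/22 = 51.8586
SE = √(s_p²·(1/9+1/15)) = 3.0363
t = (28.778−33.667)/3.0363 = -1.6101
df = 22
p-value (one-sided, H₁ less) = 0.06081
→ bracket: 0.05<=p<0.10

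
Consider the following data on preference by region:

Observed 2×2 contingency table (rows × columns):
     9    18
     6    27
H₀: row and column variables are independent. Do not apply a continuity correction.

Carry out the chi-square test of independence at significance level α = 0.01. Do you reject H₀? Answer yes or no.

reject H₀: no

Row totals [27, 33], col totals [15, 45], n=60
χ² = (9−6.75)²/6.75 + (18−20.25)²/20.25 + (6−8.25)²/8.25 + (27−24.75)²/24.75 = 1.8182
df = 1
p-value (upper-tail) = 0.17753
At α=0.01: p ≥ α → fail to reject H₀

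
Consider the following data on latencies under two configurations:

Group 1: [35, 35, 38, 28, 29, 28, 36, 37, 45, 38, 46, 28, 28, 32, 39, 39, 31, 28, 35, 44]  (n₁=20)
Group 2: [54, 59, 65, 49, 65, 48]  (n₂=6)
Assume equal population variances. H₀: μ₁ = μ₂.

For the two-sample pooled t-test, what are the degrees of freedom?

df = n₁ + n₂ − 2 = 20 + 6 − 2 = 24

degrees of freedom = 24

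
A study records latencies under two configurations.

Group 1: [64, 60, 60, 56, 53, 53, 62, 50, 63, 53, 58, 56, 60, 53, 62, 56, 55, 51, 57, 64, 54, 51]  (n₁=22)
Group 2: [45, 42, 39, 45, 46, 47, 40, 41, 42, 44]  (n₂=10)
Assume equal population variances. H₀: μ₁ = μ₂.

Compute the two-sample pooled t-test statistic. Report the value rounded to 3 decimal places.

test statistic = 9.046

x̄₁=56.864, s₁=4.433, n₁=22
x̄₂=43.100, s₂=2.685, n₂=10
s_p² = [21·4.433² + 9·2.685²]/30 = 15.9164
SE = √(s_p²·(1/22+1/10)) = 1.5215
t = (56.864−43.100)/1.5215 = 9.0458
df = 30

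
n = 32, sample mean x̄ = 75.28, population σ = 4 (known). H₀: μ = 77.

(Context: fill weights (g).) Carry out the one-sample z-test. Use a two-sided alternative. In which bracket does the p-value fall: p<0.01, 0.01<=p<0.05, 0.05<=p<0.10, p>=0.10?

SE = σ/√n = 4/√32 = 0.7071
z = (x̄−μ₀)/SE = (75.28−77)/0.7071 = -2.4324
p-value (two-sided) = 0.01500
→ bracket: 0.01<=p<0.05

p-value bracket: 0.01<=p<0.05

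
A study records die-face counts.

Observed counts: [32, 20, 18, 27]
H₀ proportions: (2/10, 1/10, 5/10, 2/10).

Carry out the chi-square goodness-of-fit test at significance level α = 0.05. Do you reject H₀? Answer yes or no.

reject H₀: yes

n = 97; E_i = n·p_i = [19.40, 9.70, 48.50, 19.40]
χ² = (32−19.40)²/19.40 + (20−9.70)²/9.70 + (18−48.50)²/48.50 + (27−19.40)²/19.40 = 41.2784
df = 3
p-value (upper-tail) = 0.00000
At α=0.05: p < α → reject H₀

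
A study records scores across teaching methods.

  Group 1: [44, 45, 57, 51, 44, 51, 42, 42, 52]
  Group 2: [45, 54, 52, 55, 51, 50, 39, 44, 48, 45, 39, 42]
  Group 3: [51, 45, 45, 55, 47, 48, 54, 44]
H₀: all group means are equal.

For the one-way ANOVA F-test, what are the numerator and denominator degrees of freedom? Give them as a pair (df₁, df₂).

k = 3 groups, N = 29 total
df = (k−1, N−k) = (3−1, 29−3) = (2, 26)

degrees of freedom = [2, 26]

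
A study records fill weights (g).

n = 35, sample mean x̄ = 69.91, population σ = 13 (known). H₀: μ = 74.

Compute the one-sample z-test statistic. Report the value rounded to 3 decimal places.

SE = σ/√n = 13/√35 = 2.1974
z = (x̄−μ₀)/SE = (69.91−74)/2.1974 = -1.8613

test statistic = -1.861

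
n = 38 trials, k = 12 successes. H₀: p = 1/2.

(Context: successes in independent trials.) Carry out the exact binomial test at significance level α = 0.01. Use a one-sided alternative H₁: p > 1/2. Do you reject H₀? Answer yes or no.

reject H₀: no

Exact binomial: n=38, k=12, p₀=1/2=0.5000
P(X≥12) from Σ C(n,i)·p₀^i·(1−p₀)^(n−i)
p-value (one-sided, H₁ greater) = 0.99307
At α=0.01: p ≥ α → fail to reject H₀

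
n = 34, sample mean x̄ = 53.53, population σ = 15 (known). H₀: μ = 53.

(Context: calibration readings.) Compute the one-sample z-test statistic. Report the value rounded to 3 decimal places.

SE = σ/√n = 15/√34 = 2.5725
z = (x̄−μ₀)/SE = (53.53−53)/2.5725 = 0.2060

test statistic = 0.206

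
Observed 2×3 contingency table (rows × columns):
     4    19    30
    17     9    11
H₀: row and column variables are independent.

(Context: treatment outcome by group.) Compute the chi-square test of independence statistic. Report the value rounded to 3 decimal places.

test statistic = 18.153

Row totals [53, 37], col totals [21, 28, 41], n=90
χ² = (4−12.37)²/12.37 + (19−16.49)²/16.49 + (30−24.14)²/24.14 + (17−8.63)²/8.63 + (9−11.51)²/11.51 + (11−16.86)²/16.86 = 18.1532
df = 2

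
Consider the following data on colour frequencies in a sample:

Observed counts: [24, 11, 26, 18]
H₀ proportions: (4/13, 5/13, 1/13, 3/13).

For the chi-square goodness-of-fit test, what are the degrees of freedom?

df = k − 1 = 4 − 1 = 3

degrees of freedom = 3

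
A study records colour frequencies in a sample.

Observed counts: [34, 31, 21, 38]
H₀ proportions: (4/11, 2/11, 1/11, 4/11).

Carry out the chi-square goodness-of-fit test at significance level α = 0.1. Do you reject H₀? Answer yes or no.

n = 124; E_i = n·p_i = [45.09, 22.55, 11.27, 45.09]
χ² = (34−45.09)²/45.09 + (31−22.55)²/22.55 + (21−11.27)²/11.27 + (38−45.09)²/45.09 = 15.4073
df = 3
p-value (upper-tail) = 0.00150
At α=0.1: p < α → reject H₀

reject H₀: yes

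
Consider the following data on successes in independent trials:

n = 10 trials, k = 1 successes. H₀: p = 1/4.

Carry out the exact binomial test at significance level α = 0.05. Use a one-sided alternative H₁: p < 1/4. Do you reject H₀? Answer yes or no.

Exact binomial: n=10, k=1, p₀=1/4=0.2500
P(X≤1) from Σ C(n,i)·p₀^i·(1−p₀)^(n−i)
p-value (one-sided, H₁ less) = 0.24403
At α=0.05: p ≥ α → fail to reject H₀

reject H₀: no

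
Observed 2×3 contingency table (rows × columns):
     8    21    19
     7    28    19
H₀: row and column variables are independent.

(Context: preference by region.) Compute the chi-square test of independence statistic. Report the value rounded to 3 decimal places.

Row totals [48, 54], col totals [15, 49, 38], n=102
χ² = (8−7.06)²/7.06 + (21−23.06)²/23.06 + (19−17.88)²/17.88 + (7−7.94)²/7.94 + (28−25.94)²/25.94 + (19−20.12)²/20.12 = 0.7162
df = 2

test statistic = 0.716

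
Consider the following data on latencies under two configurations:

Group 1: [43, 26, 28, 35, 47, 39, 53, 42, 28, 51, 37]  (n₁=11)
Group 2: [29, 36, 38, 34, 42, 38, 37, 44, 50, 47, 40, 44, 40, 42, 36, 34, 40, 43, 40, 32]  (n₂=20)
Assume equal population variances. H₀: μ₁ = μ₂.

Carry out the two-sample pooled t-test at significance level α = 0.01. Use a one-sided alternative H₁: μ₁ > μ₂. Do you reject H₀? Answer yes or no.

x̄₁=39.000, s₁=9.274, n₁=11
x̄₂=39.300, s₂=5.100, n₂=20
s_p² = [10·9.274² + 19·5.100²]/29 = 46.6966
SE = √(s_p²·(1/11+1/20)) = 2.5651
t = (39.000−39.300)/2.5651 = -0.1170
df = 29
p-value (one-sided, H₁ greater) = 0.54615
At α=0.01: p ≥ α → fail to reject H₀

reject H₀: no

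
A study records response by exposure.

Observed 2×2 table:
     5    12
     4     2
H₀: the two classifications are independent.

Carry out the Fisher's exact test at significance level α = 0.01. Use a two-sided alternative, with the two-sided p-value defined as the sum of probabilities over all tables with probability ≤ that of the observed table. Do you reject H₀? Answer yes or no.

Margins: r₁=17, r₂=6, c₁=9, c₂=14, n=23
p_obs = C(17,5)·C(6,4)/C(23,9); sum pmf over tables with pmf ≤ p_obs
p-value (two-sided) = 0.16164
At α=0.01: p ≥ α → fail to reject H₀

reject H₀: no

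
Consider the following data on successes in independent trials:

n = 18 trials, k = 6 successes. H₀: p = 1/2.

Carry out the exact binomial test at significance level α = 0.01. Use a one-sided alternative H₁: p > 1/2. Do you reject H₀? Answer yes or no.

Exact binomial: n=18, k=6, p₀=1/2=0.5000
P(X≥6) from Σ C(n,i)·p₀^i·(1−p₀)^(n−i)
p-value (one-sided, H₁ greater) = 0.95187
At α=0.01: p ≥ α → fail to reject H₀

reject H₀: no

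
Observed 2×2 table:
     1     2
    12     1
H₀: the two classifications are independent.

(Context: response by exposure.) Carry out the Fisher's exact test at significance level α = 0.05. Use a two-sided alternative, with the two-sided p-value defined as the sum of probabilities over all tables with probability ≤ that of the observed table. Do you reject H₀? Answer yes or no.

Margins: r₁=3, r₂=13, c₁=13, c₂=3, n=16
p_obs = C(3,1)·C(13,12)/C(16,13); sum pmf over tables with pmf ≤ p_obs
p-value (two-sided) = 0.07143
At α=0.05: p ≥ α → fail to reject H₀

reject H₀: no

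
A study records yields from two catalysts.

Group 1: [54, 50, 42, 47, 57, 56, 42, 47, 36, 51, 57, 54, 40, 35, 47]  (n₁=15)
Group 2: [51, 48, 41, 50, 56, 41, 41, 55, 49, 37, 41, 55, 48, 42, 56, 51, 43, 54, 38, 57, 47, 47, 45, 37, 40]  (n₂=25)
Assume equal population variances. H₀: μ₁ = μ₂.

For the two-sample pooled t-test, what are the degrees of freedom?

degrees of freedom = 38

df = n₁ + n₂ − 2 = 15 + 25 − 2 = 38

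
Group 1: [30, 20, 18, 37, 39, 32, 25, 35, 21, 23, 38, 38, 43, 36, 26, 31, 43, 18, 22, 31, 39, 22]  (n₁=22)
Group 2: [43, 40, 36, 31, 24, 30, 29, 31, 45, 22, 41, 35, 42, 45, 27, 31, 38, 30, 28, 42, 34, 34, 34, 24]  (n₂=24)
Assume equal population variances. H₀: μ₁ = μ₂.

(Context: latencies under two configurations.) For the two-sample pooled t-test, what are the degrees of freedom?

df = n₁ + n₂ − 2 = 22 + 24 − 2 = 44

degrees of freedom = 44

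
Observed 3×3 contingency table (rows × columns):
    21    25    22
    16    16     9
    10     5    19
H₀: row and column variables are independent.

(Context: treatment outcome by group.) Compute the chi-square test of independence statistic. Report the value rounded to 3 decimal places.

Row totals [68, 41, 34], col totals [47, 46, 50], n=143
χ² = (21−22.35)²/22.35 + (25−21.87)²/21.87 + (22−23.78)²/23.78 + (16−13.48)²/13.48 + (16−13.19)²/13.19 + (9−14.34)²/14.34 + (10−11.17)²/11.17 + (5−10.94)²/10.94 + (19−11.89)²/11.89 = 11.3199
df = 4

test statistic = 11.320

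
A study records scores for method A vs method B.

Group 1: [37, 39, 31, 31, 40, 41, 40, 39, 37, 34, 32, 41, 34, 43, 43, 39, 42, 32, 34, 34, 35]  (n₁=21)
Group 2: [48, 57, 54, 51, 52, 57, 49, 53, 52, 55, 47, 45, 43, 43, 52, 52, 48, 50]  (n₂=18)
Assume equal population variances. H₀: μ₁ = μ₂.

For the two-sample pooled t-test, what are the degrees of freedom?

degrees of freedom = 37

df = n₁ + n₂ − 2 = 21 + 18 − 2 = 37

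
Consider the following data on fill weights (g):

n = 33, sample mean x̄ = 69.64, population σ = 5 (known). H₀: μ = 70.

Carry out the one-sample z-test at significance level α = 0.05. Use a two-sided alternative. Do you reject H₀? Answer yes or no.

reject H₀: no

SE = σ/√n = 5/√33 = 0.8704
z = (x̄−μ₀)/SE = (69.64−70)/0.8704 = -0.4136
p-value (two-sided) = 0.67916
At α=0.05: p ≥ α → fail to reject H₀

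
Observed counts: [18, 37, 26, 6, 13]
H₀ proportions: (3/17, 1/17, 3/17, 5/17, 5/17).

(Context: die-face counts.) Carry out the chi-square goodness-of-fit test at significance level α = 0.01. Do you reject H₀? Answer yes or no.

reject H₀: yes

n = 100; E_i = n·p_i = [17.65, 5.88, 17.65, 29.41, 29.41]
χ² = (18−17.65)²/17.65 + (37−5.88)²/5.88 + (26−17.65)²/17.65 + (6−29.41)²/29.41 + (13−29.41)²/29.41 = 196.3667
df = 4
p-value (upper-tail) = 0.00000
At α=0.01: p < α → reject H₀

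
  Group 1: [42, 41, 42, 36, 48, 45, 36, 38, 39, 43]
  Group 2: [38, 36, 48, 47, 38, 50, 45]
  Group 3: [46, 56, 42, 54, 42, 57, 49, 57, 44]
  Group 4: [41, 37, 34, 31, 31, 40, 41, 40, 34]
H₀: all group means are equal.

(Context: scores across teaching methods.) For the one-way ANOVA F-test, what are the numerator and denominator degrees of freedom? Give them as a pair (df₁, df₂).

degrees of freedom = [3, 31]

k = 4 groups, N = 35 total
df = (k−1, N−k) = (4−1, 35−4) = (3, 31)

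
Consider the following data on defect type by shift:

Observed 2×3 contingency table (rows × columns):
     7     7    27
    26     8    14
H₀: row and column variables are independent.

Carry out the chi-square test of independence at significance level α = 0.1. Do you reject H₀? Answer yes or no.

reject H₀: yes

Row totals [41, 48], col totals [33, 15, 41], n=89
χ² = (7−15.20)²/15.20 + (7−6.91)²/6.91 + (27−18.89)²/18.89 + (26−17.80)²/17.80 + (8−8.09)²/8.09 + (14−22.11)²/22.11 = 14.6682
df = 2
p-value (upper-tail) = 0.00065
At α=0.1: p < α → reject H₀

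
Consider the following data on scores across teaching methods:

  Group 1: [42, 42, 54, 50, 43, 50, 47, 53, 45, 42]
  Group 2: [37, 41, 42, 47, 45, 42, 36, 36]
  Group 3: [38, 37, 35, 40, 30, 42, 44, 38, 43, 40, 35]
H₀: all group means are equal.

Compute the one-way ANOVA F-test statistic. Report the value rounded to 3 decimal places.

test statistic = 10.435

Group means [46.80, 40.75, 38.36], grand mean 41.931
SSB = Σnᵢ(x̄ᵢ−x̄)² = 388.217; SSW = ΣΣ(x−x̄ᵢ)² = 483.645
MSB = 388.217/2 = 194.1083; MSW = 483.645/26 = 18.6017
F = MSB/MSW = 10.4349
df = (2, 26)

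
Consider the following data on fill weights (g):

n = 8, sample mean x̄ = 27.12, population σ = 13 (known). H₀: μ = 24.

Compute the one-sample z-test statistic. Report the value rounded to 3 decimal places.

SE = σ/√n = 13/√8 = 4.5962
z = (x̄−μ₀)/SE = (27.12−24)/4.5962 = 0.6788

test statistic = 0.679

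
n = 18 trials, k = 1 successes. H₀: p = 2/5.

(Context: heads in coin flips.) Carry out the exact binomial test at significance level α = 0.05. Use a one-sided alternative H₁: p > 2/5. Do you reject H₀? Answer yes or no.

Exact binomial: n=18, k=1, p₀=2/5=0.4000
P(X≥1) from Σ C(n,i)·p₀^i·(1−p₀)^(n−i)
p-value (one-sided, H₁ greater) = 0.99990
At α=0.05: p ≥ α → fail to reject H₀

reject H₀: no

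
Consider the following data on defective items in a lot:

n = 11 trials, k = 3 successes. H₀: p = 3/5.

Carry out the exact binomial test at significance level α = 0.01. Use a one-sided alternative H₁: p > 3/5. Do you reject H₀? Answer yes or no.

reject H₀: no

Exact binomial: n=11, k=3, p₀=3/5=0.6000
P(X≥3) from Σ C(n,i)·p₀^i·(1−p₀)^(n−i)
p-value (one-sided, H₁ greater) = 0.99408
At α=0.01: p ≥ α → fail to reject H₀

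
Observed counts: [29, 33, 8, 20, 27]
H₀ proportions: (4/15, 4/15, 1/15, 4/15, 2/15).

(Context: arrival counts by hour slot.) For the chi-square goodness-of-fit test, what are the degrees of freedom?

degrees of freedom = 4

df = k − 1 = 5 − 1 = 4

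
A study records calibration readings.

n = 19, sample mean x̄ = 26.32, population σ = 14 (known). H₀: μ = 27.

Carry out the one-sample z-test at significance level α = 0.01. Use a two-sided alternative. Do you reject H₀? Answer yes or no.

reject H₀: no

SE = σ/√n = 14/√19 = 3.2118
z = (x̄−μ₀)/SE = (26.32−27)/3.2118 = -0.2117
p-value (two-sided) = 0.83233
At α=0.01: p ≥ α → fail to reject H₀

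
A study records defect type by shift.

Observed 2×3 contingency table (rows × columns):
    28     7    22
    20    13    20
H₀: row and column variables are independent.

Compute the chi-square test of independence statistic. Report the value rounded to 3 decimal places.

Row totals [57, 53], col totals [48, 20, 42], n=110
χ² = (28−24.87)²/24.87 + (7−10.36)²/10.36 + (22−21.76)²/21.76 + (20−23.13)²/23.13 + (13−9.64)²/9.64 + (20−20.24)²/20.24 = 3.0872
df = 2

test statistic = 3.087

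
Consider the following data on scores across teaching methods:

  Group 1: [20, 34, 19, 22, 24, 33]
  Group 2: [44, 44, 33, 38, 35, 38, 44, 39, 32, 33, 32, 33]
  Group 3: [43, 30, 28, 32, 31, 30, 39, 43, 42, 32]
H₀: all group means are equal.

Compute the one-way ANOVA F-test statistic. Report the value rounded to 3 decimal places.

Group means [25.33, 37.08, 35.00], grand mean 33.821
SSB = Σnᵢ(x̄ᵢ−x̄)² = 573.857; SSW = ΣΣ(x−x̄ᵢ)² = 796.250
MSB = 573.857/2 = 286.9286; MSW = 796.250/25 = 31.8500
F = MSB/MSW = 9.0087
df = (2, 25)

test statistic = 9.009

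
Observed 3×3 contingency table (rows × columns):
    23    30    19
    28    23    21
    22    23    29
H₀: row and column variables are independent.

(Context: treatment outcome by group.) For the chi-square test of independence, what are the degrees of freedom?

df = (r−1)(c−1) = (3−1)·(3−1) = 4

degrees of freedom = 4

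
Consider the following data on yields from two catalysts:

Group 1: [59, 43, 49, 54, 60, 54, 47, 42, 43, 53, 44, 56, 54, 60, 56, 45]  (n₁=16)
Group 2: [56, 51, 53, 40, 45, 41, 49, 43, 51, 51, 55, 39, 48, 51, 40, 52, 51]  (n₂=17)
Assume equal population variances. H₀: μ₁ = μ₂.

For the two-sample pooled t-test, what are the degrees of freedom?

df = n₁ + n₂ − 2 = 16 + 17 − 2 = 31

degrees of freedom = 31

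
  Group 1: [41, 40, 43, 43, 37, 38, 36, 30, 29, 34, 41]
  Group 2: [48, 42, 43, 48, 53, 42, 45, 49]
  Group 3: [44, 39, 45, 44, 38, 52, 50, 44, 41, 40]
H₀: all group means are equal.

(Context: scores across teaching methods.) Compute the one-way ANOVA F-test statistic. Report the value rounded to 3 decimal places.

test statistic = 9.858

Group means [37.45, 46.25, 43.70], grand mean 42.034
SSB = Σnᵢ(x̄ᵢ−x̄)² = 400.638; SSW = ΣΣ(x−x̄ᵢ)² = 528.327
MSB = 400.638/2 = 200.3191; MSW = 528.327/26 = 20.3203
F = MSB/MSW = 9.8581
df = (2, 26)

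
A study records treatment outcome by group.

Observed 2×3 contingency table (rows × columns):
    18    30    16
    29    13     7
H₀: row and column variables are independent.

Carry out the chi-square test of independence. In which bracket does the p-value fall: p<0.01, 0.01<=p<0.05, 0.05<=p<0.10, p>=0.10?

Row totals [64, 49], col totals [47, 43, 23], n=113
χ² = (18−26.62)²/26.62 + (30−24.35)²/24.35 + (16−13.03)²/13.03 + (29−20.38)²/20.38 + (13−18.65)²/18.65 + (7−9.97)²/9.97 = 11.0202
df = 2
p-value (upper-tail) = 0.00405
→ bracket: p<0.01

p-value bracket: p<0.01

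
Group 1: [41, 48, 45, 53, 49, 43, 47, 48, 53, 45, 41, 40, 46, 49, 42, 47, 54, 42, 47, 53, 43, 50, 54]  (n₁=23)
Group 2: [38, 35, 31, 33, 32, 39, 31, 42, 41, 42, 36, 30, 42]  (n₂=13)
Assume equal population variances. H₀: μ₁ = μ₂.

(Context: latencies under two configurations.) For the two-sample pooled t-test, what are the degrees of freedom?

degrees of freedom = 34

df = n₁ + n₂ − 2 = 23 + 13 − 2 = 34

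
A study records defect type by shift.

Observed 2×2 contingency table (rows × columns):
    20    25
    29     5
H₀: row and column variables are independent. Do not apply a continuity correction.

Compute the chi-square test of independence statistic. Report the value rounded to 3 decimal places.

test statistic = 13.721

Row totals [45, 34], col totals [49, 30], n=79
χ² = (20−27.91)²/27.91 + (25−17.09)²/17.09 + (29−21.09)²/21.09 + (5−12.91)²/12.91 = 13.7208
df = 1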